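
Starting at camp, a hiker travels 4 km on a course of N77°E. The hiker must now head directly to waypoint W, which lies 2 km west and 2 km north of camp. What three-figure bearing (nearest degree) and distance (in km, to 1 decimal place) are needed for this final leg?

Leg 1 (N77°E, 4 km): east 4 sin 77° = 3.90, north 4 cos 77° = 0.90
Current position: (3.90, 0.90). Target: (-2, 2). Remaining: Δeast = -5.90, Δnorth = 1.10.
Bearing = atan2(-5.90, 1.10) mod 360° = 280.57°; distance = √((-5.90)² + (1.10)²) = 5.999 km.

281°, 6.0 km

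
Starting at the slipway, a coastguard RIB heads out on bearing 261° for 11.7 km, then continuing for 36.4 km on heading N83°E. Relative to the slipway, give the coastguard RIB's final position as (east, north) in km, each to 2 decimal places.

Leg 1 (261°, 11.7 km): east 11.7 sin 261° = -11.56, north 11.7 cos 261° = -1.83
Leg 2 (N83°E, 36.4 km): east 36.4 sin 83° = 36.13, north 36.4 cos 83° = 4.44
Summing: 24.57 km east, 2.61 km north → (24.57, 2.61).

(24.57, 2.61)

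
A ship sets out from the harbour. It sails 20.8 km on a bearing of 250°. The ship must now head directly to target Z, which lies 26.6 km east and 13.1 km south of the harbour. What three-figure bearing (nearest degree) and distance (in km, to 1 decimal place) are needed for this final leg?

Leg 1 (250°, 20.8 km): east 20.8 sin 250° = -19.55, north 20.8 cos 250° = -7.11
Current position: (-19.55, -7.11). Target: (26.6, -13.1). Remaining: Δeast = 46.15, Δnorth = -5.99.
Bearing = atan2(46.15, -5.99) mod 360° = 97.39°; distance = √((46.15)² + (-5.99)²) = 46.532 km.

097°, 46.5 km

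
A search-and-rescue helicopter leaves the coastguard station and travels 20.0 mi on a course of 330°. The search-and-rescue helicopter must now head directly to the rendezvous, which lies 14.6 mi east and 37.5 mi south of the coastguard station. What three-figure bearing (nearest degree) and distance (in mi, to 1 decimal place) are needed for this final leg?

Leg 1 (330°, 20.0 mi): east 20.0 sin 330° = -10.00, north 20.0 cos 330° = 17.32
Current position: (-10.00, 17.32). Target: (14.6, -37.5). Remaining: Δeast = 24.60, Δnorth = -54.82.
Bearing = atan2(24.60, -54.82) mod 360° = 155.83°; distance = √((24.60)² + (-54.82)²) = 60.087 mi.

156°, 60.1 mi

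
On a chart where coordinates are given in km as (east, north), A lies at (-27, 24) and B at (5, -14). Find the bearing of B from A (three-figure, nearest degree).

Δeast = 5 − -27 = 32.00; Δnorth = -14 − 24 = -38.00.
Bearing = atan2(Δeast, Δnorth) mod 360° = 139.90° ≈ 140°.

140°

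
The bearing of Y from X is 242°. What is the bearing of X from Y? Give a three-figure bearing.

062°

Back-bearing = 242° − 180° = 062°.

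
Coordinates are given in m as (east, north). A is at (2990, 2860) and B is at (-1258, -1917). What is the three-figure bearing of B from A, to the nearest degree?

222°

Δeast = -1258 − 2990 = -4248.00; Δnorth = -1917 − 2860 = -4777.00.
Bearing = atan2(Δeast, Δnorth) mod 360° = 221.65° ≈ 222°.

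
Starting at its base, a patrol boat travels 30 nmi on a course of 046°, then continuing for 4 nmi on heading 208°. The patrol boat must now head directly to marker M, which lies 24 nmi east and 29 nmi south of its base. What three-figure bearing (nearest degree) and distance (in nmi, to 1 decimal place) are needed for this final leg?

175°, 46.5 nmi

Leg 1 (046°, 30 nmi): east 30 sin 46° = 21.58, north 30 cos 46° = 20.84
Leg 2 (208°, 4 nmi): east 4 sin 208° = -1.88, north 4 cos 208° = -3.53
Current position: (19.70, 17.31). Target: (24, -29). Remaining: Δeast = 4.30, Δnorth = -46.31.
Bearing = atan2(4.30, -46.31) mod 360° = 174.70°; distance = √((4.30)² + (-46.31)²) = 46.507 nmi.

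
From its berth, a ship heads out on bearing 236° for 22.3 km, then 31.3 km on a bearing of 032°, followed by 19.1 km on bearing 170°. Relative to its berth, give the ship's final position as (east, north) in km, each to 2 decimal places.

(1.42, -4.74)

Leg 1 (236°, 22.3 km): east 22.3 sin 236° = -18.49, north 22.3 cos 236° = -12.47
Leg 2 (032°, 31.3 km): east 31.3 sin 32° = 16.59, north 31.3 cos 32° = 26.54
Leg 3 (170°, 19.1 km): east 19.1 sin 170° = 3.32, north 19.1 cos 170° = -18.81
Summing: 1.42 km east, -4.74 km north → (1.42, -4.74).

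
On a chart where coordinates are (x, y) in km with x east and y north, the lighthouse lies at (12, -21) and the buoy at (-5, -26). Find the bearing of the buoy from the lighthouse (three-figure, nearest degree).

254°

Δeast = -5 − 12 = -17.00; Δnorth = -26 − -21 = -5.00.
Bearing = atan2(Δeast, Δnorth) mod 360° = 253.61° ≈ 254°.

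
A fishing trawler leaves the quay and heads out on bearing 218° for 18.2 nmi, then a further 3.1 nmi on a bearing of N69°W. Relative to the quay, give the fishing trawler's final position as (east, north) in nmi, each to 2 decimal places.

Leg 1 (218°, 18.2 nmi): east 18.2 sin 218° = -11.21, north 18.2 cos 218° = -14.34
Leg 2 (N69°W, 3.1 nmi): east 3.1 sin 291° = -2.89, north 3.1 cos 291° = 1.11
Summing: -14.10 nmi east, -13.23 nmi north → (-14.10, -13.23).

(-14.10, -13.23)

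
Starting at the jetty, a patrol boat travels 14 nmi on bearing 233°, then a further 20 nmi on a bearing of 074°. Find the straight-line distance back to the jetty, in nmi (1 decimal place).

Leg 1 (233°, 14 nmi): east 14 sin 233° = -11.18, north 14 cos 233° = -8.43
Leg 2 (074°, 20 nmi): east 20 sin 74° = 19.23, north 20 cos 74° = 5.51
Net: 8.04 east, -2.91 north. Distance = √((8.04)² + (-2.91)²) = 8.555 nmi.

8.6 nmi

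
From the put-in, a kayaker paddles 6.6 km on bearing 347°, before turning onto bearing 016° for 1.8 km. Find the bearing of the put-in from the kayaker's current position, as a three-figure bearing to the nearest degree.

Leg 1 (347°, 6.6 km): east 6.6 sin 347° = -1.48, north 6.6 cos 347° = 6.43
Leg 2 (016°, 1.8 km): east 1.8 sin 16° = 0.50, north 1.8 cos 16° = 1.73
Net displacement: -0.99 east, 8.16 north. Direction back to start is (0.99, -8.16): bearing = atan2(0.99, -8.16) mod 360° = 173.09° ≈ 173°.

173°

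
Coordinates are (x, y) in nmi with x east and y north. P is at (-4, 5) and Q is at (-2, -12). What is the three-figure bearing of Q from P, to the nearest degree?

Δeast = -2 − -4 = 2.00; Δnorth = -12 − 5 = -17.00.
Bearing = atan2(Δeast, Δnorth) mod 360° = 173.29° ≈ 173°.

173°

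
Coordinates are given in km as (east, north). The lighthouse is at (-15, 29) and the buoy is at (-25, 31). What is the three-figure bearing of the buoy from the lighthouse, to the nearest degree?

Δeast = -25 − -15 = -10.00; Δnorth = 31 − 29 = 2.00.
Bearing = atan2(Δeast, Δnorth) mod 360° = 281.31° ≈ 281°.

281°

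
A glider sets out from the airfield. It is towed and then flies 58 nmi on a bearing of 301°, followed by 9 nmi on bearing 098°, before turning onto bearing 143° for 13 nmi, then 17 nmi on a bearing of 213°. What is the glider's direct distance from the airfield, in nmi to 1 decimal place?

42.4 nmi

Leg 1 (301°, 58 nmi): east 58 sin 301° = -49.72, north 58 cos 301° = 29.87
Leg 2 (098°, 9 nmi): east 9 sin 98° = 8.91, north 9 cos 98° = -1.25
Leg 3 (143°, 13 nmi): east 13 sin 143° = 7.82, north 13 cos 143° = -10.38
Leg 4 (213°, 17 nmi): east 17 sin 213° = -9.26, north 17 cos 213° = -14.26
Net: -42.24 east, 3.98 north. Distance = √((-42.24)² + (3.98)²) = 42.426 nmi.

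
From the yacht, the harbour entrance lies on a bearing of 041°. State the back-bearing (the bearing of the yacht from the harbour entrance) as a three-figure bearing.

Back-bearing = 041° + 180° = 221°.

221°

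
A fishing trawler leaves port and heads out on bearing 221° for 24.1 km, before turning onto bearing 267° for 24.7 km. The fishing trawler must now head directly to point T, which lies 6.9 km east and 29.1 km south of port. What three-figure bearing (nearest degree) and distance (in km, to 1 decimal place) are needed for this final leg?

Leg 1 (221°, 24.1 km): east 24.1 sin 221° = -15.81, north 24.1 cos 221° = -18.19
Leg 2 (267°, 24.7 km): east 24.7 sin 267° = -24.67, north 24.7 cos 267° = -1.29
Current position: (-40.48, -19.48). Target: (6.9, -29.1). Remaining: Δeast = 47.38, Δnorth = -9.62.
Bearing = atan2(47.38, -9.62) mod 360° = 101.48°; distance = √((47.38)² + (-9.62)²) = 48.344 km.

101°, 48.3 km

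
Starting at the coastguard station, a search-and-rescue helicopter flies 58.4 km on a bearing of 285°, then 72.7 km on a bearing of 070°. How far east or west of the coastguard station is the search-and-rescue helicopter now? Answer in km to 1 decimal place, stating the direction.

Leg 1 (285°, 58.4 km): east 58.4 sin 285° = -56.41, north 58.4 cos 285° = 15.12
Leg 2 (070°, 72.7 km): east 72.7 sin 70° = 68.32, north 72.7 cos 70° = 24.86
Net east component: 11.91 km.

11.9 km east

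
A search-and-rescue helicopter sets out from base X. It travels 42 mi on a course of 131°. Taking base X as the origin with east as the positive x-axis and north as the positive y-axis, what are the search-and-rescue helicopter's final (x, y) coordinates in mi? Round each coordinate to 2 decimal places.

Leg 1 (131°, 42 mi): east 42 sin 131° = 31.70, north 42 cos 131° = -27.55
Summing: 31.70 mi east, -27.55 mi north → (31.70, -27.55).

(31.70, -27.55)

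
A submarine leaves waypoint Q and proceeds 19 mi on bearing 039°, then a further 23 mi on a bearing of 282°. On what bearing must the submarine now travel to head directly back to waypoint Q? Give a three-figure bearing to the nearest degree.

Leg 1 (039°, 19 mi): east 19 sin 39° = 11.96, north 19 cos 39° = 14.77
Leg 2 (282°, 23 mi): east 23 sin 282° = -22.50, north 23 cos 282° = 4.78
Net displacement: -10.54 east, 19.55 north. Direction back to start is (10.54, -19.55): bearing = atan2(10.54, -19.55) mod 360° = 151.67° ≈ 152°.

152°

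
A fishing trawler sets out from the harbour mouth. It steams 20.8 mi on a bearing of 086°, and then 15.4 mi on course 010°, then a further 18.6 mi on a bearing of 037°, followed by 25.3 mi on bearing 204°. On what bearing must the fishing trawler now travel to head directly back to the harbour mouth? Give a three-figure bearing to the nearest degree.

251°

Leg 1 (086°, 20.8 mi): east 20.8 sin 86° = 20.75, north 20.8 cos 86° = 1.45
Leg 2 (010°, 15.4 mi): east 15.4 sin 10° = 2.67, north 15.4 cos 10° = 15.17
Leg 3 (037°, 18.6 mi): east 18.6 sin 37° = 11.19, north 18.6 cos 37° = 14.85
Leg 4 (204°, 25.3 mi): east 25.3 sin 204° = -10.29, north 25.3 cos 204° = -23.11
Net displacement: 24.33 east, 8.36 north. Direction back to start is (-24.33, -8.36): bearing = atan2(-24.33, -8.36) mod 360° = 251.04° ≈ 251°.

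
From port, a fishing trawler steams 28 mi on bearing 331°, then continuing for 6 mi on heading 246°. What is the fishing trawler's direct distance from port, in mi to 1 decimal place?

Leg 1 (331°, 28 mi): east 28 sin 331° = -13.57, north 28 cos 331° = 24.49
Leg 2 (246°, 6 mi): east 6 sin 246° = -5.48, north 6 cos 246° = -2.44
Net: -19.06 east, 22.05 north. Distance = √((-19.06)² + (22.05)²) = 29.142 mi.

29.1 mi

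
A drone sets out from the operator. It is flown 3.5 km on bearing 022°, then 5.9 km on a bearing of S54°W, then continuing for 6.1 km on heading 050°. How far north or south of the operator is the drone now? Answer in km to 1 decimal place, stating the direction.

3.7 km north

Leg 1 (022°, 3.5 km): east 3.5 sin 22° = 1.31, north 3.5 cos 22° = 3.25
Leg 2 (S54°W, 5.9 km): east 5.9 sin 234° = -4.77, north 5.9 cos 234° = -3.47
Leg 3 (050°, 6.1 km): east 6.1 sin 50° = 4.67, north 6.1 cos 50° = 3.92
Net north component: 3.70 km.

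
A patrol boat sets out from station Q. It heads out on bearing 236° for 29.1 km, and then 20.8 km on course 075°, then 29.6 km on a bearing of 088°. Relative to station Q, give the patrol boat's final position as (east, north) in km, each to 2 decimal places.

Leg 1 (236°, 29.1 km): east 29.1 sin 236° = -24.12, north 29.1 cos 236° = -16.27
Leg 2 (075°, 20.8 km): east 20.8 sin 75° = 20.09, north 20.8 cos 75° = 5.38
Leg 3 (088°, 29.6 km): east 29.6 sin 88° = 29.58, north 29.6 cos 88° = 1.03
Summing: 25.55 km east, -9.86 km north → (25.55, -9.86).

(25.55, -9.86)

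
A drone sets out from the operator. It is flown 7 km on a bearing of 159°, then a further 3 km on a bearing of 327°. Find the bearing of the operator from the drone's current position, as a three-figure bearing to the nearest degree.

348°

Leg 1 (159°, 7 km): east 7 sin 159° = 2.51, north 7 cos 159° = -6.54
Leg 2 (327°, 3 km): east 3 sin 327° = -1.63, north 3 cos 327° = 2.52
Net displacement: 0.87 east, -4.02 north. Direction back to start is (-0.87, 4.02): bearing = atan2(-0.87, 4.02) mod 360° = 347.72° ≈ 348°.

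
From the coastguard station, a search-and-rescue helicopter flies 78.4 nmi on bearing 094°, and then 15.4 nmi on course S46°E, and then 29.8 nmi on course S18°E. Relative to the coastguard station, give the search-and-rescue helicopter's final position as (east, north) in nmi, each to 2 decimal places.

(98.50, -44.51)

Leg 1 (094°, 78.4 nmi): east 78.4 sin 94° = 78.21, north 78.4 cos 94° = -5.47
Leg 2 (S46°E, 15.4 nmi): east 15.4 sin 134° = 11.08, north 15.4 cos 134° = -10.70
Leg 3 (S18°E, 29.8 nmi): east 29.8 sin 162° = 9.21, north 29.8 cos 162° = -28.34
Summing: 98.50 nmi east, -44.51 nmi north → (98.50, -44.51).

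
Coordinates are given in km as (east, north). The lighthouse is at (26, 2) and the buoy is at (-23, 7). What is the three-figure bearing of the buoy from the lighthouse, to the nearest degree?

276°

Δeast = -23 − 26 = -49.00; Δnorth = 7 − 2 = 5.00.
Bearing = atan2(Δeast, Δnorth) mod 360° = 275.83° ≈ 276°.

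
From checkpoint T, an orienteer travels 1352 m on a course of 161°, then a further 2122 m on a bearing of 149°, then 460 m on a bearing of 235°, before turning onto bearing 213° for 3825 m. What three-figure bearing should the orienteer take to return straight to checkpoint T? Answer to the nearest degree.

008°

Leg 1 (161°, 1352 m): east 1352 sin 161° = 440.17, north 1352 cos 161° = -1278.34
Leg 2 (149°, 2122 m): east 2122 sin 149° = 1092.91, north 2122 cos 149° = -1818.91
Leg 3 (235°, 460 m): east 460 sin 235° = -376.81, north 460 cos 235° = -263.85
Leg 4 (213°, 3825 m): east 3825 sin 213° = -2083.24, north 3825 cos 213° = -3207.91
Net displacement: -926.98 east, -6569.01 north. Direction back to start is (926.98, 6569.01): bearing = atan2(926.98, 6569.01) mod 360° = 8.03° ≈ 008°.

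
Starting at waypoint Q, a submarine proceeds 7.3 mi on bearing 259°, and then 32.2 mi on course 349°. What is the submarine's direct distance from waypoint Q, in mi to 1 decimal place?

33.0 mi

Leg 1 (259°, 7.3 mi): east 7.3 sin 259° = -7.17, north 7.3 cos 259° = -1.39
Leg 2 (349°, 32.2 mi): east 32.2 sin 349° = -6.14, north 32.2 cos 349° = 31.61
Net: -13.31 east, 30.22 north. Distance = √((-13.31)² + (30.22)²) = 33.017 mi.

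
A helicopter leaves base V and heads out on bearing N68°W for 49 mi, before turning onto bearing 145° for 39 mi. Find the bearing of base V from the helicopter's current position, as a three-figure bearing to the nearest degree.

Leg 1 (N68°W, 49 mi): east 49 sin 292° = -45.43, north 49 cos 292° = 18.36
Leg 2 (145°, 39 mi): east 39 sin 145° = 22.37, north 39 cos 145° = -31.95
Net displacement: -23.06 east, -13.59 north. Direction back to start is (23.06, 13.59): bearing = atan2(23.06, 13.59) mod 360° = 59.49° ≈ 059°.

059°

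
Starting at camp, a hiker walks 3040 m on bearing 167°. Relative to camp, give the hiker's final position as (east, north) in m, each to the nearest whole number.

Leg 1 (167°, 3040 m): east 3040 sin 167° = 683.85, north 3040 cos 167° = -2962.08
Summing: 683.85 m east, -2962.08 m north → (684, -2962).

(684, -2962)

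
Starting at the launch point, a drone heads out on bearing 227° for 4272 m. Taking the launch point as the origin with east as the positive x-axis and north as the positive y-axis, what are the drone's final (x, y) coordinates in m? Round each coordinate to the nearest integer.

(-3124, -2913)

Leg 1 (227°, 4272 m): east 4272 sin 227° = -3124.34, north 4272 cos 227° = -2913.50
Summing: -3124.34 m east, -2913.50 m north → (-3124, -2913).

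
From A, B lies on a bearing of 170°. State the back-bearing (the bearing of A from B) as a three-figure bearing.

Back-bearing = 170° + 180° = 350°.

350°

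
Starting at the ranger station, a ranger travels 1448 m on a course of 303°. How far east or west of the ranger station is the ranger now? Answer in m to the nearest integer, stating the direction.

Leg 1 (303°, 1448 m): east 1448 sin 303° = -1214.39, north 1448 cos 303° = 788.64
Net east component: -1214.39 m.

1214 m west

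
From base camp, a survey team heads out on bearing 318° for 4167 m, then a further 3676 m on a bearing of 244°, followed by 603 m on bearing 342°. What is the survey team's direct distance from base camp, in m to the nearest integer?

Leg 1 (318°, 4167 m): east 4167 sin 318° = -2788.27, north 4167 cos 318° = 3096.68
Leg 2 (244°, 3676 m): east 3676 sin 244° = -3303.97, north 3676 cos 244° = -1611.45
Leg 3 (342°, 603 m): east 603 sin 342° = -186.34, north 603 cos 342° = 573.49
Net: -6278.57 east, 2058.72 north. Distance = √((-6278.57)² + (2058.72)²) = 6607.479 m.

6607 m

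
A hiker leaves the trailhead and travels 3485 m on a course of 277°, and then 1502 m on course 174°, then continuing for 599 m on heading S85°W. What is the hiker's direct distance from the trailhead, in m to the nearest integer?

Leg 1 (277°, 3485 m): east 3485 sin 277° = -3459.02, north 3485 cos 277° = 424.71
Leg 2 (174°, 1502 m): east 1502 sin 174° = 157.00, north 1502 cos 174° = -1493.77
Leg 3 (S85°W, 599 m): east 599 sin 265° = -596.72, north 599 cos 265° = -52.21
Net: -3898.74 east, -1121.26 north. Distance = √((-3898.74)² + (-1121.26)²) = 4056.775 m.

4057 m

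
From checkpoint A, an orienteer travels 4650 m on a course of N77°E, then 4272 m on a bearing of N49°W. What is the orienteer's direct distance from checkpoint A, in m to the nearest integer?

Leg 1 (N77°E, 4650 m): east 4650 sin 77° = 4530.82, north 4650 cos 77° = 1046.02
Leg 2 (N49°W, 4272 m): east 4272 sin 311° = -3224.12, north 4272 cos 311° = 2802.68
Net: 1306.70 east, 3848.71 north. Distance = √((1306.70)² + (3848.71)²) = 4064.482 m.

4064 m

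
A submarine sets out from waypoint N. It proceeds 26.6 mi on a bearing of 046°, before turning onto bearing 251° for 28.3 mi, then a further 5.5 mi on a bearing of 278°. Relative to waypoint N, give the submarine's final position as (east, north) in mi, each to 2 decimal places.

(-13.07, 10.03)

Leg 1 (046°, 26.6 mi): east 26.6 sin 46° = 19.13, north 26.6 cos 46° = 18.48
Leg 2 (251°, 28.3 mi): east 28.3 sin 251° = -26.76, north 28.3 cos 251° = -9.21
Leg 3 (278°, 5.5 mi): east 5.5 sin 278° = -5.45, north 5.5 cos 278° = 0.77
Summing: -13.07 mi east, 10.03 mi north → (-13.07, 10.03).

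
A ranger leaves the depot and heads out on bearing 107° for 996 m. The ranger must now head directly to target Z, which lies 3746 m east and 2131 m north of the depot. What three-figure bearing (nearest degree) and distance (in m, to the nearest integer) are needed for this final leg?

049°, 3697 m

Leg 1 (107°, 996 m): east 996 sin 107° = 952.48, north 996 cos 107° = -291.20
Current position: (952.48, -291.20). Target: (3746, 2131). Remaining: Δeast = 2793.52, Δnorth = 2422.20.
Bearing = atan2(2793.52, 2422.20) mod 360° = 49.07°; distance = √((2793.52)² + (2422.20)²) = 3697.407 m.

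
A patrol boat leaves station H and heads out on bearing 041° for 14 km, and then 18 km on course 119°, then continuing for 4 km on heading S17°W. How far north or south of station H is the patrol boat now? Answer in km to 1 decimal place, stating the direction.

Leg 1 (041°, 14 km): east 14 sin 41° = 9.18, north 14 cos 41° = 10.57
Leg 2 (119°, 18 km): east 18 sin 119° = 15.74, north 18 cos 119° = -8.73
Leg 3 (S17°W, 4 km): east 4 sin 197° = -1.17, north 4 cos 197° = -3.83
Net north component: -1.99 km.

2.0 km south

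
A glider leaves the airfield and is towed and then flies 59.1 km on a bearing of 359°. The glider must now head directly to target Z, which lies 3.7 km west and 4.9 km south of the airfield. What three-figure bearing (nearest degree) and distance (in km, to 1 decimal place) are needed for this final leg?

182°, 64.0 km

Leg 1 (359°, 59.1 km): east 59.1 sin 359° = -1.03, north 59.1 cos 359° = 59.09
Current position: (-1.03, 59.09). Target: (-3.7, -4.9). Remaining: Δeast = -2.67, Δnorth = -63.99.
Bearing = atan2(-2.67, -63.99) mod 360° = 182.39°; distance = √((-2.67)² + (-63.99)²) = 64.047 km.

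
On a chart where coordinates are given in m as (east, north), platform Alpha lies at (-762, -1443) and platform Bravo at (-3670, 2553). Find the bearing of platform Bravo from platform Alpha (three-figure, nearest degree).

324°

Δeast = -3670 − -762 = -2908.00; Δnorth = 2553 − -1443 = 3996.00.
Bearing = atan2(Δeast, Δnorth) mod 360° = 323.96° ≈ 324°.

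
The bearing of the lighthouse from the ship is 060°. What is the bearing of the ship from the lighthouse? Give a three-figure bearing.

Back-bearing = 060° + 180° = 240°.

240°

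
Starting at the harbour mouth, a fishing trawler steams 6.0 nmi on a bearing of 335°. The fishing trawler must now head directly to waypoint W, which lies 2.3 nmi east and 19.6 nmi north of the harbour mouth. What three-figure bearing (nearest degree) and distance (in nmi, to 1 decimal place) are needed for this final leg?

019°, 15.0 nmi

Leg 1 (335°, 6.0 nmi): east 6.0 sin 335° = -2.54, north 6.0 cos 335° = 5.44
Current position: (-2.54, 5.44). Target: (2.3, 19.6). Remaining: Δeast = 4.84, Δnorth = 14.16.
Bearing = atan2(4.84, 14.16) mod 360° = 18.85°; distance = √((4.84)² + (14.16)²) = 14.965 nmi.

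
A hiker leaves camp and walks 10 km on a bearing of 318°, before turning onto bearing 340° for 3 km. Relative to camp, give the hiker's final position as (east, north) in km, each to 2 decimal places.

(-7.72, 10.25)

Leg 1 (318°, 10 km): east 10 sin 318° = -6.69, north 10 cos 318° = 7.43
Leg 2 (340°, 3 km): east 3 sin 340° = -1.03, north 3 cos 340° = 2.82
Summing: -7.72 km east, 10.25 km north → (-7.72, 10.25).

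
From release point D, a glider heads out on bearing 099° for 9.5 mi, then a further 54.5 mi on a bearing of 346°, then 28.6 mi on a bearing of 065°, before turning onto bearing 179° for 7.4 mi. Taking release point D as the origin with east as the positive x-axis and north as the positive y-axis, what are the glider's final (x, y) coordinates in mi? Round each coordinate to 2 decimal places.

(22.25, 56.08)

Leg 1 (099°, 9.5 mi): east 9.5 sin 99° = 9.38, north 9.5 cos 99° = -1.49
Leg 2 (346°, 54.5 mi): east 54.5 sin 346° = -13.18, north 54.5 cos 346° = 52.88
Leg 3 (065°, 28.6 mi): east 28.6 sin 65° = 25.92, north 28.6 cos 65° = 12.09
Leg 4 (179°, 7.4 mi): east 7.4 sin 179° = 0.13, north 7.4 cos 179° = -7.40
Summing: 22.25 mi east, 56.08 mi north → (22.25, 56.08).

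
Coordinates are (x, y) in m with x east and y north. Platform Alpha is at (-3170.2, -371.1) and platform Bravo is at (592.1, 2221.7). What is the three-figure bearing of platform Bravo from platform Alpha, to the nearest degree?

055°

Δeast = 592.1 − -3170.2 = 3762.30; Δnorth = 2221.7 − -371.1 = 2592.80.
Bearing = atan2(Δeast, Δnorth) mod 360° = 55.43° ≈ 055°.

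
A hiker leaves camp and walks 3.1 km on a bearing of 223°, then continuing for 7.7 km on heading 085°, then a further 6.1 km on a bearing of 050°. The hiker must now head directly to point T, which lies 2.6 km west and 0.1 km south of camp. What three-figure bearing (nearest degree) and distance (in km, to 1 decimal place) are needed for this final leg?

259°, 13.1 km

Leg 1 (223°, 3.1 km): east 3.1 sin 223° = -2.11, north 3.1 cos 223° = -2.27
Leg 2 (085°, 7.7 km): east 7.7 sin 85° = 7.67, north 7.7 cos 85° = 0.67
Leg 3 (050°, 6.1 km): east 6.1 sin 50° = 4.67, north 6.1 cos 50° = 3.92
Current position: (10.23, 2.32). Target: (-2.6, -0.1). Remaining: Δeast = -12.83, Δnorth = -2.42.
Bearing = atan2(-12.83, -2.42) mod 360° = 259.30°; distance = √((-12.83)² + (-2.42)²) = 13.057 km.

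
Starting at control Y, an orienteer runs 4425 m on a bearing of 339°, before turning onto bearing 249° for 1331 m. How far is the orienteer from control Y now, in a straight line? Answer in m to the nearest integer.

4621 m

Leg 1 (339°, 4425 m): east 4425 sin 339° = -1585.78, north 4425 cos 339° = 4131.09
Leg 2 (249°, 1331 m): east 1331 sin 249° = -1242.60, north 1331 cos 249° = -476.99
Net: -2828.37 east, 3654.11 north. Distance = √((-2828.37)² + (3654.11)²) = 4620.843 m.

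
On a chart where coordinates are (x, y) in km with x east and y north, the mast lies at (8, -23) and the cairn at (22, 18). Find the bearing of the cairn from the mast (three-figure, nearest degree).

Δeast = 22 − 8 = 14.00; Δnorth = 18 − -23 = 41.00.
Bearing = atan2(Δeast, Δnorth) mod 360° = 18.85° ≈ 019°.

019°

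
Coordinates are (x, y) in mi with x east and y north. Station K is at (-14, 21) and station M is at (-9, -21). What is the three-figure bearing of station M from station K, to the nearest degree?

173°

Δeast = -9 − -14 = 5.00; Δnorth = -21 − 21 = -42.00.
Bearing = atan2(Δeast, Δnorth) mod 360° = 173.21° ≈ 173°.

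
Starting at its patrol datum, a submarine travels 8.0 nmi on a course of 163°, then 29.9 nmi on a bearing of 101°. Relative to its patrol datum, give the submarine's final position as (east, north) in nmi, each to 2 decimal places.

(31.69, -13.36)

Leg 1 (163°, 8.0 nmi): east 8.0 sin 163° = 2.34, north 8.0 cos 163° = -7.65
Leg 2 (101°, 29.9 nmi): east 29.9 sin 101° = 29.35, north 29.9 cos 101° = -5.71
Summing: 31.69 nmi east, -13.36 nmi north → (31.69, -13.36).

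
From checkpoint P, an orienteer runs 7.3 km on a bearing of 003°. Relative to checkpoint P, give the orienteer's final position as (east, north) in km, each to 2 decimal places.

(0.38, 7.29)

Leg 1 (003°, 7.3 km): east 7.3 sin 3° = 0.38, north 7.3 cos 3° = 7.29
Summing: 0.38 km east, 7.29 km north → (0.38, 7.29).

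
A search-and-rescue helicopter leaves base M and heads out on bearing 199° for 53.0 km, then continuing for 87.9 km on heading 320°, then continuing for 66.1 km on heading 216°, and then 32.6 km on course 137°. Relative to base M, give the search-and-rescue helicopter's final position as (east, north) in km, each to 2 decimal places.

(-90.38, -60.10)

Leg 1 (199°, 53.0 km): east 53.0 sin 199° = -17.26, north 53.0 cos 199° = -50.11
Leg 2 (320°, 87.9 km): east 87.9 sin 320° = -56.50, north 87.9 cos 320° = 67.34
Leg 3 (216°, 66.1 km): east 66.1 sin 216° = -38.85, north 66.1 cos 216° = -53.48
Leg 4 (137°, 32.6 km): east 32.6 sin 137° = 22.23, north 32.6 cos 137° = -23.84
Summing: -90.38 km east, -60.10 km north → (-90.38, -60.10).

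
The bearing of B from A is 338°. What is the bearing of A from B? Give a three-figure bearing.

Back-bearing = 338° − 180° = 158°.

158°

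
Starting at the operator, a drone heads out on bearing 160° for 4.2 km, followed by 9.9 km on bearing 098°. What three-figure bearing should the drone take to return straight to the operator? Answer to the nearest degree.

Leg 1 (160°, 4.2 km): east 4.2 sin 160° = 1.44, north 4.2 cos 160° = -3.95
Leg 2 (098°, 9.9 km): east 9.9 sin 98° = 9.80, north 9.9 cos 98° = -1.38
Net displacement: 11.24 east, -5.32 north. Direction back to start is (-11.24, 5.32): bearing = atan2(-11.24, 5.32) mod 360° = 295.35° ≈ 295°.

295°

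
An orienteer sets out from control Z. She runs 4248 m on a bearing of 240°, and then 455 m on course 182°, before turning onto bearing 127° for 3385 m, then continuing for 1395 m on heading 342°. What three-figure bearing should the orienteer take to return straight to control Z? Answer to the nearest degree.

023°

Leg 1 (240°, 4248 m): east 4248 sin 240° = -3678.88, north 4248 cos 240° = -2124.00
Leg 2 (182°, 455 m): east 455 sin 182° = -15.88, north 455 cos 182° = -454.72
Leg 3 (127°, 3385 m): east 3385 sin 127° = 2703.38, north 3385 cos 127° = -2037.14
Leg 4 (342°, 1395 m): east 1395 sin 342° = -431.08, north 1395 cos 342° = 1326.72
Net displacement: -1422.45 east, -3289.14 north. Direction back to start is (1422.45, 3289.14): bearing = atan2(1422.45, 3289.14) mod 360° = 23.39° ≈ 023°.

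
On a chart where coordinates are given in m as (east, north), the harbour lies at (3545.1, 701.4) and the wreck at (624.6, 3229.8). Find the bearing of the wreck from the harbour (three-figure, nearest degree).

Δeast = 624.6 − 3545.1 = -2920.50; Δnorth = 3229.8 − 701.4 = 2528.40.
Bearing = atan2(Δeast, Δnorth) mod 360° = 310.88° ≈ 311°.

311°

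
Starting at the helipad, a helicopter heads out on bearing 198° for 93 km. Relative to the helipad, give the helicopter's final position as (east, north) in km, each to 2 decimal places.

Leg 1 (198°, 93 km): east 93 sin 198° = -28.74, north 93 cos 198° = -88.45
Summing: -28.74 km east, -88.45 km north → (-28.74, -88.45).

(-28.74, -88.45)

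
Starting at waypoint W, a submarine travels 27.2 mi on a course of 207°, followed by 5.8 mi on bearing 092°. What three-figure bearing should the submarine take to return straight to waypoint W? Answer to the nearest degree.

Leg 1 (207°, 27.2 mi): east 27.2 sin 207° = -12.35, north 27.2 cos 207° = -24.24
Leg 2 (092°, 5.8 mi): east 5.8 sin 92° = 5.80, north 5.8 cos 92° = -0.20
Net displacement: -6.55 east, -24.44 north. Direction back to start is (6.55, 24.44): bearing = atan2(6.55, 24.44) mod 360° = 15.01° ≈ 015°.

015°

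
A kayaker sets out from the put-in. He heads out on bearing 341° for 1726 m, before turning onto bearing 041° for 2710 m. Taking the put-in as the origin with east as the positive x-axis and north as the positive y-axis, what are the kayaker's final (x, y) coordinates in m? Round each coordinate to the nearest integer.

(1216, 3677)

Leg 1 (341°, 1726 m): east 1726 sin 341° = -561.93, north 1726 cos 341° = 1631.97
Leg 2 (041°, 2710 m): east 2710 sin 41° = 1777.92, north 2710 cos 41° = 2045.26
Summing: 1215.99 m east, 3677.23 m north → (1216, 3677).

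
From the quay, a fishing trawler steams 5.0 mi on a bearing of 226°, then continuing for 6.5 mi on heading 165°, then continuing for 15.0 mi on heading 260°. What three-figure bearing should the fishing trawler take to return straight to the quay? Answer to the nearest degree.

053°

Leg 1 (226°, 5.0 mi): east 5.0 sin 226° = -3.60, north 5.0 cos 226° = -3.47
Leg 2 (165°, 6.5 mi): east 6.5 sin 165° = 1.68, north 6.5 cos 165° = -6.28
Leg 3 (260°, 15.0 mi): east 15.0 sin 260° = -14.77, north 15.0 cos 260° = -2.60
Net displacement: -16.69 east, -12.36 north. Direction back to start is (16.69, 12.36): bearing = atan2(16.69, 12.36) mod 360° = 53.48° ≈ 053°.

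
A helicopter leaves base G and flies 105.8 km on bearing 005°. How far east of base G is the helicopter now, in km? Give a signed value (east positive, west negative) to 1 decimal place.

Leg 1 (005°, 105.8 km): east 105.8 sin 5° = 9.22, north 105.8 cos 5° = 105.40
Net east component: 9.22 km.

9.2 km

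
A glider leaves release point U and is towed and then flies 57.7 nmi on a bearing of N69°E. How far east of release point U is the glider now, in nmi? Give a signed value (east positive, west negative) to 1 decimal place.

Leg 1 (N69°E, 57.7 nmi): east 57.7 sin 69° = 53.87, north 57.7 cos 69° = 20.68
Net east component: 53.87 nmi.

53.9 nmi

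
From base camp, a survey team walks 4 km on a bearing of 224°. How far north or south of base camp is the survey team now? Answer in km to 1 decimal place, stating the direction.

Leg 1 (224°, 4 km): east 4 sin 224° = -2.78, north 4 cos 224° = -2.88
Net north component: -2.88 km.

2.9 km south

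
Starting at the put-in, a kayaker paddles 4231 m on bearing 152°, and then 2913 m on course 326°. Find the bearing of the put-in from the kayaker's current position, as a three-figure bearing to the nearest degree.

Leg 1 (152°, 4231 m): east 4231 sin 152° = 1986.33, north 4231 cos 152° = -3735.75
Leg 2 (326°, 2913 m): east 2913 sin 326° = -1628.93, north 2913 cos 326° = 2414.99
Net displacement: 357.41 east, -1320.76 north. Direction back to start is (-357.41, 1320.76): bearing = atan2(-357.41, 1320.76) mod 360° = 344.86° ≈ 345°.

345°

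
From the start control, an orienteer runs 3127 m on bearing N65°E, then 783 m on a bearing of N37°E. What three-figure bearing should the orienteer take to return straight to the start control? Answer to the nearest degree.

Leg 1 (N65°E, 3127 m): east 3127 sin 65° = 2834.02, north 3127 cos 65° = 1321.53
Leg 2 (N37°E, 783 m): east 783 sin 37° = 471.22, north 783 cos 37° = 625.33
Net displacement: 3305.25 east, 1946.86 north. Direction back to start is (-3305.25, -1946.86): bearing = atan2(-3305.25, -1946.86) mod 360° = 239.50° ≈ 240°.

240°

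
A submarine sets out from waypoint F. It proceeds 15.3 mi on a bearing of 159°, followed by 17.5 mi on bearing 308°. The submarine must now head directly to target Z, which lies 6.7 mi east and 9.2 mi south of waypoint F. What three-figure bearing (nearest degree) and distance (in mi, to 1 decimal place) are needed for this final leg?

111°, 16.0 mi

Leg 1 (159°, 15.3 mi): east 15.3 sin 159° = 5.48, north 15.3 cos 159° = -14.28
Leg 2 (308°, 17.5 mi): east 17.5 sin 308° = -13.79, north 17.5 cos 308° = 10.77
Current position: (-8.31, -3.51). Target: (6.7, -9.2). Remaining: Δeast = 15.01, Δnorth = -5.69.
Bearing = atan2(15.01, -5.69) mod 360° = 110.77°; distance = √((15.01)² + (-5.69)²) = 16.050 mi.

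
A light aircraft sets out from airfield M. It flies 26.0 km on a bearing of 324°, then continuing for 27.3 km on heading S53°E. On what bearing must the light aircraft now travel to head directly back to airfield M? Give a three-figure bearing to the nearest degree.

235°

Leg 1 (324°, 26.0 km): east 26.0 sin 324° = -15.28, north 26.0 cos 324° = 21.03
Leg 2 (S53°E, 27.3 km): east 27.3 sin 127° = 21.80, north 27.3 cos 127° = -16.43
Net displacement: 6.52 east, 4.60 north. Direction back to start is (-6.52, -4.60): bearing = atan2(-6.52, -4.60) mod 360° = 234.77° ≈ 235°.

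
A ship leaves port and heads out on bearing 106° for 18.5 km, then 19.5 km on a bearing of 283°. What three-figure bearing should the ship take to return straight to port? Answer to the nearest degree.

Leg 1 (106°, 18.5 km): east 18.5 sin 106° = 17.78, north 18.5 cos 106° = -5.10
Leg 2 (283°, 19.5 km): east 19.5 sin 283° = -19.00, north 19.5 cos 283° = 4.39
Net displacement: -1.22 east, -0.71 north. Direction back to start is (1.22, 0.71): bearing = atan2(1.22, 0.71) mod 360° = 59.64° ≈ 060°.

060°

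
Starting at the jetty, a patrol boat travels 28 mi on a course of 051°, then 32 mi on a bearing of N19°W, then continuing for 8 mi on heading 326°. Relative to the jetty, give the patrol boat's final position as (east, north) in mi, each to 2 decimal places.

Leg 1 (051°, 28 mi): east 28 sin 51° = 21.76, north 28 cos 51° = 17.62
Leg 2 (N19°W, 32 mi): east 32 sin 341° = -10.42, north 32 cos 341° = 30.26
Leg 3 (326°, 8 mi): east 8 sin 326° = -4.47, north 8 cos 326° = 6.63
Summing: 6.87 mi east, 54.51 mi north → (6.87, 54.51).

(6.87, 54.51)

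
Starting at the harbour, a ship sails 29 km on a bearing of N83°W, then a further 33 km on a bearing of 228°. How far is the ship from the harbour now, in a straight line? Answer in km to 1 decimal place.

Leg 1 (N83°W, 29 km): east 29 sin 277° = -28.78, north 29 cos 277° = 3.53
Leg 2 (228°, 33 km): east 33 sin 228° = -24.52, north 33 cos 228° = -22.08
Net: -53.31 east, -18.55 north. Distance = √((-53.31)² + (-18.55)²) = 56.442 km.

56.4 km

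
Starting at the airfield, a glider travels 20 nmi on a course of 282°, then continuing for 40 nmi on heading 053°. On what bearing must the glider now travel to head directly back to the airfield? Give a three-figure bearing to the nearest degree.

Leg 1 (282°, 20 nmi): east 20 sin 282° = -19.56, north 20 cos 282° = 4.16
Leg 2 (053°, 40 nmi): east 40 sin 53° = 31.95, north 40 cos 53° = 24.07
Net displacement: 12.38 east, 28.23 north. Direction back to start is (-12.38, -28.23): bearing = atan2(-12.38, -28.23) mod 360° = 203.68° ≈ 204°.

204°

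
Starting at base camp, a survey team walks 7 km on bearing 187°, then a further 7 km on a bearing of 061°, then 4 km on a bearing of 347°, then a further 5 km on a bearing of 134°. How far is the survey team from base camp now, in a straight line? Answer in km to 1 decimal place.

Leg 1 (187°, 7 km): east 7 sin 187° = -0.85, north 7 cos 187° = -6.95
Leg 2 (061°, 7 km): east 7 sin 61° = 6.12, north 7 cos 61° = 3.39
Leg 3 (347°, 4 km): east 4 sin 347° = -0.90, north 4 cos 347° = 3.90
Leg 4 (134°, 5 km): east 5 sin 134° = 3.60, north 5 cos 134° = -3.47
Net: 7.97 east, -3.13 north. Distance = √((7.97)² + (-3.13)²) = 8.559 km.

8.6 km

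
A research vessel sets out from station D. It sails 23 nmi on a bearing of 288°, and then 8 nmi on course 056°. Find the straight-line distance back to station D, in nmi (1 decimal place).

Leg 1 (288°, 23 nmi): east 23 sin 288° = -21.87, north 23 cos 288° = 7.11
Leg 2 (056°, 8 nmi): east 8 sin 56° = 6.63, north 8 cos 56° = 4.47
Net: -15.24 east, 11.58 north. Distance = √((-15.24)² + (11.58)²) = 19.143 nmi.

19.1 nmi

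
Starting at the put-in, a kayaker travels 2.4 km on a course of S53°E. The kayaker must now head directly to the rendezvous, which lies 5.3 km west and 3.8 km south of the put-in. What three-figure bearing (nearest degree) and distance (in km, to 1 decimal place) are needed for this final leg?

Leg 1 (S53°E, 2.4 km): east 2.4 sin 127° = 1.92, north 2.4 cos 127° = -1.44
Current position: (1.92, -1.44). Target: (-5.3, -3.8). Remaining: Δeast = -7.22, Δnorth = -2.36.
Bearing = atan2(-7.22, -2.36) mod 360° = 251.92°; distance = √((-7.22)² + (-2.36)²) = 7.591 km.

252°, 7.6 km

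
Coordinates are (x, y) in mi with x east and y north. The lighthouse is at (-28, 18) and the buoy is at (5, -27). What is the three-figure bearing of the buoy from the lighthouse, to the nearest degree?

Δeast = 5 − -28 = 33.00; Δnorth = -27 − 18 = -45.00.
Bearing = atan2(Δeast, Δnorth) mod 360° = 143.75° ≈ 144°.

144°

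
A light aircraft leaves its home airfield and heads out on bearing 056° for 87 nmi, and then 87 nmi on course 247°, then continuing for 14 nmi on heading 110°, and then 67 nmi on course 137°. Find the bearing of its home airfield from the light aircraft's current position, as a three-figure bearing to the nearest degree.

Leg 1 (056°, 87 nmi): east 87 sin 56° = 72.13, north 87 cos 56° = 48.65
Leg 2 (247°, 87 nmi): east 87 sin 247° = -80.08, north 87 cos 247° = -33.99
Leg 3 (110°, 14 nmi): east 14 sin 110° = 13.16, north 14 cos 110° = -4.79
Leg 4 (137°, 67 nmi): east 67 sin 137° = 45.69, north 67 cos 137° = -49.00
Net displacement: 50.89 east, -39.13 north. Direction back to start is (-50.89, 39.13): bearing = atan2(-50.89, 39.13) mod 360° = 307.56° ≈ 308°.

308°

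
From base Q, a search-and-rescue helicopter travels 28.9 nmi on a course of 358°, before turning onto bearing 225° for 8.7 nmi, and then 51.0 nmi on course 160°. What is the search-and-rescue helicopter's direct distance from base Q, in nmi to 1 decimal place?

27.2 nmi

Leg 1 (358°, 28.9 nmi): east 28.9 sin 358° = -1.01, north 28.9 cos 358° = 28.88
Leg 2 (225°, 8.7 nmi): east 8.7 sin 225° = -6.15, north 8.7 cos 225° = -6.15
Leg 3 (160°, 51.0 nmi): east 51.0 sin 160° = 17.44, north 51.0 cos 160° = -47.92
Net: 10.28 east, -25.19 north. Distance = √((10.28)² + (-25.19)²) = 27.211 nmi.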